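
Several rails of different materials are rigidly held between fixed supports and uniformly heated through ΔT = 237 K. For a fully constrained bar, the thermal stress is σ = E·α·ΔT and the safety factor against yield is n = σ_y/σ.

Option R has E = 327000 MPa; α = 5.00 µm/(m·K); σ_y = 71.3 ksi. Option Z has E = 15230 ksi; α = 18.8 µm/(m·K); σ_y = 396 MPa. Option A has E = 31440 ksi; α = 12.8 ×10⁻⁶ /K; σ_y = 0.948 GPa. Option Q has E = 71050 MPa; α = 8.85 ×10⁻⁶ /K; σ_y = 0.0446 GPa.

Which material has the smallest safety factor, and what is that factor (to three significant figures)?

option Q, n = 0.299

Per material, after unit conversion:
  option R: E = 327.0, α = 5.00, σ_y = 491.6 → σ = 387 MPa, n = 1.27
  option Z: E = 105.0, α = 18.8, σ_y = 396.0 → σ = 468 MPa, n = 0.846
  option A: E = 216.8, α = 12.8, σ_y = 948.0 → σ = 658 MPa, n = 1.44
  option Q: E = 71.05, α = 8.85, σ_y = 44.60 → σ = 149 MPa, n = 0.299
Smallest n: option Q with n = 0.299.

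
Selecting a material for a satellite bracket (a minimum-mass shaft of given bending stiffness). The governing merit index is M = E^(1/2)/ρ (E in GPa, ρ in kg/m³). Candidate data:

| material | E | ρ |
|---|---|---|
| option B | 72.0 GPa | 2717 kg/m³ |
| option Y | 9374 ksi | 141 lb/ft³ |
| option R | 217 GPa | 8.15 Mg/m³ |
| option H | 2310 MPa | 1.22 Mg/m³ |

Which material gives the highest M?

option Y

In SI units:
  option B: E = 72.00 GPa, ρ = 2717 kg/m³
  option Y: E = 64.63 GPa, ρ = 2259 kg/m³
  option R: E = 217.0 GPa, ρ = 8150 kg/m³
  option H: E = 2.310 GPa, ρ = 1220 kg/m³
  option Y: M = 3.56×10⁻³
  option B: M = 3.12×10⁻³
  option R: M = 1.81×10⁻³
  option H: M = 1.25×10⁻³
Option Y has the largest M.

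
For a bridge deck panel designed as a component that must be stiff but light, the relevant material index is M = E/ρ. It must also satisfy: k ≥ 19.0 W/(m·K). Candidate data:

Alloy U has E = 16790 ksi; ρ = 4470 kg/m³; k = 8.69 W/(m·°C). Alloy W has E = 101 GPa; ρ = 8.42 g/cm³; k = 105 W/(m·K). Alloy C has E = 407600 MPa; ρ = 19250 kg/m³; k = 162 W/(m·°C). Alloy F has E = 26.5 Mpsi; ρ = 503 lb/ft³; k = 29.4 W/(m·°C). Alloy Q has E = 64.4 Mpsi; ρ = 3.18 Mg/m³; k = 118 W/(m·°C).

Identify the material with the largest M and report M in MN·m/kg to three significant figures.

Screen on constraints: k ≥ 19.0 W/(m·K). Survivors: alloy W, alloy C, alloy F, alloy Q.
Normalizing units and computing the index:
  alloy W: E = 101.0 GPa, ρ = 8420 kg/m³
  alloy C: E = 407.6 GPa, ρ = 19250 kg/m³
  alloy F: E = 182.7 GPa, ρ = 8057 kg/m³
  alloy Q: E = 444.0 GPa, ρ = 3180 kg/m³
  alloy Q: M = 140 MN·m/kg
  alloy F: M = 22.7 MN·m/kg
  alloy C: M = 21.2 MN·m/kg
  alloy W: M = 12.0 MN·m/kg
Alloy Q ranks first.

alloy Q, M = 140 MN·m/kg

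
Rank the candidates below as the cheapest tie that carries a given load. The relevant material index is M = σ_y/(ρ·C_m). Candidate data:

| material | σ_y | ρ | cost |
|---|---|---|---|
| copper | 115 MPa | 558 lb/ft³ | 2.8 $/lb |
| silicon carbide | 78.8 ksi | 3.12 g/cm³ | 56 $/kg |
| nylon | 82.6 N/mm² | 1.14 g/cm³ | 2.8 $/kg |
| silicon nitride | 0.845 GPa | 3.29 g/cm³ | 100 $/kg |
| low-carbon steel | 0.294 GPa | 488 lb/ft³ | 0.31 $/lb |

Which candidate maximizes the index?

Normalizing units and computing the index:
  copper: σ_y = 115.0 MPa, ρ = 8938 kg/m³, cost = 6.173 $/kg
  silicon carbide: σ_y = 543.3 MPa, ρ = 3120 kg/m³, cost = 56.00 $/kg
  nylon: σ_y = 82.60 MPa, ρ = 1140 kg/m³, cost = 2.800 $/kg
  silicon nitride: σ_y = 845.0 MPa, ρ = 3290 kg/m³, cost = 100.0 $/kg
  low-carbon steel: σ_y = 294.0 MPa, ρ = 7817 kg/m³, cost = 0.6834 $/kg
  low-carbon steel: M = 55.0 kN·m per $
  nylon: M = 25.9 kN·m per $
  silicon carbide: M = 3.11 kN·m per $
  silicon nitride: M = 2.57 kN·m per $
  copper: M = 2.08 kN·m per $
Low-carbon steel has the largest M.

low-carbon steel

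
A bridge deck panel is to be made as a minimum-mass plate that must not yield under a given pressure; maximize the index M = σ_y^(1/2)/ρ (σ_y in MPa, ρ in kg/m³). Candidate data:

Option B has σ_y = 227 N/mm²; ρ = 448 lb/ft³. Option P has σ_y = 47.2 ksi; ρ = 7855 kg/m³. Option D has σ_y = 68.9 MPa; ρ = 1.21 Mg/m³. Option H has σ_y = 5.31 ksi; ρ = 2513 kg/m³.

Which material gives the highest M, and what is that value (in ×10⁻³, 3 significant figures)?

Convert each candidate to consistent units, then evaluate M:
  option B: σ_y = 227.0 MPa, ρ = 7176 kg/m³
  option P: σ_y = 325.4 MPa, ρ = 7855 kg/m³
  option D: σ_y = 68.90 MPa, ρ = 1210 kg/m³
  option H: σ_y = 36.61 MPa, ρ = 2513 kg/m³
  option D: M = 6.86×10⁻³
  option H: M = 2.41×10⁻³
  option P: M = 2.30×10⁻³
  option B: M = 2.10×10⁻³
Option D has the largest M.

option D, M = 6.86×10⁻³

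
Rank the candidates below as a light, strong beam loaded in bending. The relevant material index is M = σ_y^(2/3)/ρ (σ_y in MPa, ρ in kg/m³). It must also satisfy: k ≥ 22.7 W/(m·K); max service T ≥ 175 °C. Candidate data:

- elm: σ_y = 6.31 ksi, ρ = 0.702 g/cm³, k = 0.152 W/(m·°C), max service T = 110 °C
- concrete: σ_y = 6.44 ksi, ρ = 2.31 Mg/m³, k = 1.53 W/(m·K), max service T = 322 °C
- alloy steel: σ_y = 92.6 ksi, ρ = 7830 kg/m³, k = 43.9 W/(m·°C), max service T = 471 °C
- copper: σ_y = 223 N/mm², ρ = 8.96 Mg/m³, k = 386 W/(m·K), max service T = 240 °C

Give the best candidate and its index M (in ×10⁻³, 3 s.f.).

alloy steel, M = 9.47×10⁻³

Screen on constraints: k ≥ 22.7 W/(m·K); max service T ≥ 175 °C. Survivors: alloy steel, copper.
After converting to SI:
  alloy steel: σ_y = 638.5 MPa, ρ = 7830 kg/m³
  copper: σ_y = 223.0 MPa, ρ = 8960 kg/m³
  alloy steel: M = 9.47×10⁻³
  copper: M = 4.10×10⁻³
Alloy steel has the largest M.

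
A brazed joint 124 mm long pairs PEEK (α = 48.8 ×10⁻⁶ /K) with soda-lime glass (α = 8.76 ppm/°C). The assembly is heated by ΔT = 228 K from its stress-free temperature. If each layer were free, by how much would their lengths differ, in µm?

1130 µm

Δα = |48.8 − 8.76|×10⁻⁶/K = 40.0×10⁻⁶/K.
ΔL_mismatch = Δα·L·ΔT = 40.0×10⁻⁶ × 124.0 mm × 228.0 K = 1130 µm.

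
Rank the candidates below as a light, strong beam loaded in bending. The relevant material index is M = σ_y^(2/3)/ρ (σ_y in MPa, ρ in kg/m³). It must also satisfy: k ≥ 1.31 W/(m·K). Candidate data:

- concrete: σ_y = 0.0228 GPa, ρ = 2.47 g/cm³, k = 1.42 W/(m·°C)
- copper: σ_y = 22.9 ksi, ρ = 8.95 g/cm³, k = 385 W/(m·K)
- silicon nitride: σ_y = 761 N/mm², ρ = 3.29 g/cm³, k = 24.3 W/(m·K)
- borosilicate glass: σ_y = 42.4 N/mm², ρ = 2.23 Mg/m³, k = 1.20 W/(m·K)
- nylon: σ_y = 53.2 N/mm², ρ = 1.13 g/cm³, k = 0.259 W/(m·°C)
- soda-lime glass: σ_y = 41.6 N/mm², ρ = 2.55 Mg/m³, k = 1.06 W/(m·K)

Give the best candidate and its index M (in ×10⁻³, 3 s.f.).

Screen on constraints: k ≥ 1.31 W/(m·K). Survivors: concrete, copper, silicon nitride.
In SI units:
  concrete: σ_y = 22.80 MPa, ρ = 2470 kg/m³
  copper: σ_y = 157.9 MPa, ρ = 8950 kg/m³
  silicon nitride: σ_y = 761.0 MPa, ρ = 3290 kg/m³
  silicon nitride: M = 25.3×10⁻³
  copper: M = 3.26×10⁻³
  concrete: M = 3.26×10⁻³
Highest index: silicon nitride.

silicon nitride, M = 25.3×10⁻³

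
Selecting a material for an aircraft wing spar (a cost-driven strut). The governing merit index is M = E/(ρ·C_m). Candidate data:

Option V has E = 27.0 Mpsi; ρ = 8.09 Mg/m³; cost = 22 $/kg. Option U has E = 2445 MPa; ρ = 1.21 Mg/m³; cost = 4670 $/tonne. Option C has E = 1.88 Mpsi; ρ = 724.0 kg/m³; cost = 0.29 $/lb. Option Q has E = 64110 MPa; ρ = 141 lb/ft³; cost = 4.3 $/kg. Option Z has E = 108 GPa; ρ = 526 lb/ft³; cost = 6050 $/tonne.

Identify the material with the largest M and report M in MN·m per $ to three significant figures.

Putting every candidate on a common basis:
  option V: E = 186.2 GPa, ρ = 8090 kg/m³, cost = 22.00 $/kg
  option U: E = 2.445 GPa, ρ = 1210 kg/m³, cost = 4.670 $/kg
  option C: E = 12.96 GPa, ρ = 724.0 kg/m³, cost = 0.6393 $/kg
  option Q: E = 64.11 GPa, ρ = 2259 kg/m³, cost = 4.300 $/kg
  option Z: E = 108.0 GPa, ρ = 8426 kg/m³, cost = 6.050 $/kg
  option C: M = 28.0 MN·m per $
  option Q: M = 6.60 MN·m per $
  option Z: M = 2.12 MN·m per $
  option V: M = 1.05 MN·m per $
  option U: M = 0.433 MN·m per $
Highest index: option C.

option C, M = 28.0 MN·m per $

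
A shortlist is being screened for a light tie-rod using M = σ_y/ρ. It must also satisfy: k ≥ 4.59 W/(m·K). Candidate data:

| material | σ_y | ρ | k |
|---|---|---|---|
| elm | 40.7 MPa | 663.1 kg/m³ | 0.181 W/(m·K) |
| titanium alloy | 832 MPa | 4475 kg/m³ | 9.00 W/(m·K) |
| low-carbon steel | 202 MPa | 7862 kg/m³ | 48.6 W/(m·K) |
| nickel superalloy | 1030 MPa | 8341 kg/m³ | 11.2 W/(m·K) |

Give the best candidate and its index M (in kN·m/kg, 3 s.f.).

titanium alloy, M = 186 kN·m/kg

Screen on constraints: k ≥ 4.59 W/(m·K). Survivors: titanium alloy, low-carbon steel, nickel superalloy.
Per-candidate index values:
  titanium alloy: M = 186 kN·m/kg
  nickel superalloy: M = 123 kN·m/kg
  low-carbon steel: M = 25.7 kN·m/kg
Highest index: titanium alloy.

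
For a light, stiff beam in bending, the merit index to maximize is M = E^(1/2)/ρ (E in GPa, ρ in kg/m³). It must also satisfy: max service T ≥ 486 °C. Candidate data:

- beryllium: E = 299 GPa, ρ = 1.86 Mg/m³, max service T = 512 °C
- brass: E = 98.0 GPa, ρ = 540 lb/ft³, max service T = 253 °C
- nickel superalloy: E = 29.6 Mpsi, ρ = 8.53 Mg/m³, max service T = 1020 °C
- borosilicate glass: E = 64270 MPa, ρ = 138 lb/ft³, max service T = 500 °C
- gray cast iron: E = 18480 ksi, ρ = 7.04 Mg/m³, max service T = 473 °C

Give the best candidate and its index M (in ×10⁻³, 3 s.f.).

Screen on constraints: max service T ≥ 486 °C. Survivors: beryllium, nickel superalloy, borosilicate glass.
After converting to SI:
  beryllium: E = 299.0 GPa, ρ = 1860 kg/m³
  nickel superalloy: E = 204.1 GPa, ρ = 8530 kg/m³
  borosilicate glass: E = 64.27 GPa, ρ = 2211 kg/m³
  beryllium: M = 9.30×10⁻³
  borosilicate glass: M = 3.63×10⁻³
  nickel superalloy: M = 1.67×10⁻³
Beryllium ranks first.

beryllium, M = 9.30×10⁻³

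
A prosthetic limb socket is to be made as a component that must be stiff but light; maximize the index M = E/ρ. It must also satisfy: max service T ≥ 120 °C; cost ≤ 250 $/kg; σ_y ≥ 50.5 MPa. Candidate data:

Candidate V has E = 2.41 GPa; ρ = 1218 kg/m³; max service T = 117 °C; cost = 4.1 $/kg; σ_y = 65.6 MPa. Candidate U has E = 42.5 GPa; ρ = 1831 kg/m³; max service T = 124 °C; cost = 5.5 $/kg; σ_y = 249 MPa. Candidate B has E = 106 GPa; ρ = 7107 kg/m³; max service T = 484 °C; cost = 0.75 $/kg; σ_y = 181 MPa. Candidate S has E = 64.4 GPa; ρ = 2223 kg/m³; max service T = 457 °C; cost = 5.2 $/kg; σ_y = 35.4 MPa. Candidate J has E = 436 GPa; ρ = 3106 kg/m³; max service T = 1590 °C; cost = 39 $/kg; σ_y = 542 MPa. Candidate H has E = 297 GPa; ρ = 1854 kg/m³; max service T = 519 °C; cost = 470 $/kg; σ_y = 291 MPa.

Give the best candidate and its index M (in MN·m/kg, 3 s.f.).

candidate J, M = 140 MN·m/kg

Screen on constraints: max service T ≥ 120 °C; cost ≤ 250 $/kg; σ_y ≥ 50.5 MPa. Survivors: candidate U, candidate B, candidate J.
Evaluate M for each candidate:
  candidate J: M = 140 MN·m/kg
  candidate U: M = 23.2 MN·m/kg
  candidate B: M = 14.9 MN·m/kg
The maximum is for candidate J.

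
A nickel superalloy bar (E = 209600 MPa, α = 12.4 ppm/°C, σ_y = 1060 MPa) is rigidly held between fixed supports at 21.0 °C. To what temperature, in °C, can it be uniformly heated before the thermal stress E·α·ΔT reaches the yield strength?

429 °C

E = 209600 MPa = 209.6 GPa.
E·α·ΔT = 1060 MPa ⇒ ΔT = 1060 / (209.6×10³ × 12.4×10⁻⁶) = 407.8 K.
T = 21.0 + 407.8 = 428.8 °C.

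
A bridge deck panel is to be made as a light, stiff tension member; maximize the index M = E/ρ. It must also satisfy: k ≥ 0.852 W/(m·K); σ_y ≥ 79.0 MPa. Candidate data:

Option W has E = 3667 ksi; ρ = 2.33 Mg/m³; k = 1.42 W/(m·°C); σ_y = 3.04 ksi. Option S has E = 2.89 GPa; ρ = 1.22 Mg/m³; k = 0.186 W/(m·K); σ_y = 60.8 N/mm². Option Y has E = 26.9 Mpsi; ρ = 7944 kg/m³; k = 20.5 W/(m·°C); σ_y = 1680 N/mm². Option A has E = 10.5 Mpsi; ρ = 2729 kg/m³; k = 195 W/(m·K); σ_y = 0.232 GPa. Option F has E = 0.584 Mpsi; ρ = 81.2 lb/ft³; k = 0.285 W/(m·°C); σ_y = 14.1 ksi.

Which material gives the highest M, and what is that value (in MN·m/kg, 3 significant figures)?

Screen on constraints: k ≥ 0.852 W/(m·K); σ_y ≥ 79.0 MPa. Survivors: option Y, option A.
Putting every candidate on a common basis:
  option Y: E = 185.5 GPa, ρ = 7944 kg/m³
  option A: E = 72.39 GPa, ρ = 2729 kg/m³
  option A: M = 26.5 MN·m/kg
  option Y: M = 23.3 MN·m/kg
Option A ranks first.

option A, M = 26.5 MN·m/kg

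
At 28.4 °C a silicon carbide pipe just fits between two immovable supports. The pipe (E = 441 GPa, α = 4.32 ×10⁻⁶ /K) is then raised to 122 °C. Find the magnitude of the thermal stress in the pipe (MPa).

ΔT = 93.60 K. Constrained thermal stress σ = E·α·ΔT = 441.0×10³ MPa × 4.32×10⁻⁶ × 93.60 = 178 MPa (compressive).

178 MPa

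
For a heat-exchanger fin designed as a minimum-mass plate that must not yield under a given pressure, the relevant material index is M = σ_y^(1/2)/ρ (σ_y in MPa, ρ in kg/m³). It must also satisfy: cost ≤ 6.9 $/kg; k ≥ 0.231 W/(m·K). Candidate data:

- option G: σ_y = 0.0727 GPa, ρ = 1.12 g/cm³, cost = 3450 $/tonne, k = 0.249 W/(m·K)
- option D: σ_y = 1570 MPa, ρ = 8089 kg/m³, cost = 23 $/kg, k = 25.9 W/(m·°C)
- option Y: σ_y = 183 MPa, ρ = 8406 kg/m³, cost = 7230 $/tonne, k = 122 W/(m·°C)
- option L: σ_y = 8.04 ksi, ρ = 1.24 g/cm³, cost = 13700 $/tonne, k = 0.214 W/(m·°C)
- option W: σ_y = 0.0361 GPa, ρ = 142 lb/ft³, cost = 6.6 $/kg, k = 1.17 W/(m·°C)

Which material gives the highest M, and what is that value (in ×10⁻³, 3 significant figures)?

option G, M = 7.61×10⁻³

Screen on constraints: cost ≤ 6.9 $/kg; k ≥ 0.231 W/(m·K). Survivors: option G, option W.
In SI units:
  option G: σ_y = 72.70 MPa, ρ = 1120 kg/m³
  option W: σ_y = 36.10 MPa, ρ = 2275 kg/m³
  option G: M = 7.61×10⁻³
  option W: M = 2.64×10⁻³
Highest index: option G.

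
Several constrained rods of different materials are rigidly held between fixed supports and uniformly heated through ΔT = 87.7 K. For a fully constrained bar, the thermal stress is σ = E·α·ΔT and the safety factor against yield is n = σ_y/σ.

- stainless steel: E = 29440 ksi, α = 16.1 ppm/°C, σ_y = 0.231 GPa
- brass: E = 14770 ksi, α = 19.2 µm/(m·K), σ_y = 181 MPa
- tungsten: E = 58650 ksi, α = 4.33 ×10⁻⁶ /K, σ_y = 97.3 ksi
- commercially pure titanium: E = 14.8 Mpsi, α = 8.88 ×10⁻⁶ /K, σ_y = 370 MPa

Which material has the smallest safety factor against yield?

Per material, after unit conversion:
  stainless steel: E = 203.0, α = 16.1, σ_y = 231.0 → σ = 287 MPa, n = 0.806
  brass: E = 101.8, α = 19.2, σ_y = 181.0 → σ = 171 MPa, n = 1.06
  tungsten: E = 404.4, α = 4.33, σ_y = 670.9 → σ = 154 MPa, n = 4.37
  commercially pure titanium: E = 102.0, α = 8.88, σ_y = 370.0 → σ = 79.5 MPa, n = 4.66
Stainless steel has the lowest safety factor, n = 0.806.

stainless steel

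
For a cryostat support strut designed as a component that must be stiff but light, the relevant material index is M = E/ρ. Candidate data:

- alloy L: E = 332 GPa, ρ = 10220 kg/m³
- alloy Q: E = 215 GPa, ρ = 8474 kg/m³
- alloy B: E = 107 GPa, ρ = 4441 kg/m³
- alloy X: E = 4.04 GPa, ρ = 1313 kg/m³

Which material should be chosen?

Computing M directly (units already consistent):
  alloy L: M = 32.5 MN·m/kg
  alloy Q: M = 25.4 MN·m/kg
  alloy B: M = 24.1 MN·m/kg
  alloy X: M = 3.08 MN·m/kg
Alloy L has the largest M.

alloy L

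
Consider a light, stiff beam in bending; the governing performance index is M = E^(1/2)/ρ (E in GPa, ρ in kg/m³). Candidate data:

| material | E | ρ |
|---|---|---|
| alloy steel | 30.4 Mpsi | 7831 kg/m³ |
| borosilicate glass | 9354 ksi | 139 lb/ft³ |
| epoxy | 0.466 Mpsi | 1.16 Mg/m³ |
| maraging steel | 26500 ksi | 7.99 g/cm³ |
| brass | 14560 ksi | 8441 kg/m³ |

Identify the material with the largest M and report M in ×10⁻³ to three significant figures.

In SI units:
  alloy steel: E = 209.6 GPa, ρ = 7831 kg/m³
  borosilicate glass: E = 64.49 GPa, ρ = 2227 kg/m³
  epoxy: E = 3.213 GPa, ρ = 1160 kg/m³
  maraging steel: E = 182.7 GPa, ρ = 7990 kg/m³
  brass: E = 100.4 GPa, ρ = 8441 kg/m³
  borosilicate glass: M = 3.61×10⁻³
  alloy steel: M = 1.85×10⁻³
  maraging steel: M = 1.69×10⁻³
  epoxy: M = 1.55×10⁻³
  brass: M = 1.19×10⁻³
Borosilicate glass ranks first.

borosilicate glass, M = 3.61×10⁻³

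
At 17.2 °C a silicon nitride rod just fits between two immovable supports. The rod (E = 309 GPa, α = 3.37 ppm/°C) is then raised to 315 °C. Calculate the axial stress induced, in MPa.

ΔT = 297.8 K. Constrained thermal stress σ = E·α·ΔT = 309.0×10³ MPa × 3.37×10⁻⁶ × 297.8 = 310 MPa (compressive).

310 MPa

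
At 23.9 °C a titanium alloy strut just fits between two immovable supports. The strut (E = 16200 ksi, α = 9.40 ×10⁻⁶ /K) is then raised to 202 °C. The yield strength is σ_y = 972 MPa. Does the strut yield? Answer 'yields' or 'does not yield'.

does not yield

E = 16200 ksi = 111.7 GPa.
ΔT = 178.1 K. Constrained thermal stress σ = E·α·ΔT = 111.7×10³ MPa × 9.40×10⁻⁶ × 178.1 = 187 MPa (compressive).
Compare to σ_y = 972 MPa: σ < σ_y, so it does not yield.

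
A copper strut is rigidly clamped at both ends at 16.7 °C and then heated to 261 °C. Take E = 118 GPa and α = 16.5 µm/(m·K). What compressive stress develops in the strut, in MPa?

ΔT = 244.3 K. Constrained thermal stress σ = E·α·ΔT = 118.0×10³ MPa × 16.5×10⁻⁶ × 244.3 = 476 MPa (compressive).

476 MPa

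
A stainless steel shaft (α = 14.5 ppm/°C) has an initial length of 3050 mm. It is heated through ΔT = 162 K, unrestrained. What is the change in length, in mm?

7.16 mm

ΔL = α·L₀·ΔT = 14.5×10⁻⁶ × 3050 mm × 162.0 K = 7.16 mm.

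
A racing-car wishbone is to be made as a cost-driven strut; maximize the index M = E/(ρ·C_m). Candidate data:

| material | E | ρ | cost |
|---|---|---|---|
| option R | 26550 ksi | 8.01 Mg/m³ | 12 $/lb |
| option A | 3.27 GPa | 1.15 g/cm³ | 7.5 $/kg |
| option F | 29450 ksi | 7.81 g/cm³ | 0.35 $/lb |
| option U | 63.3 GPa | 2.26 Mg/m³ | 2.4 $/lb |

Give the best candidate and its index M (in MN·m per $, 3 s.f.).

option F, M = 33.7 MN·m per $

Convert each candidate to consistent units, then evaluate M:
  option R: E = 183.1 GPa, ρ = 8010 kg/m³, cost = 26.46 $/kg
  option A: E = 3.270 GPa, ρ = 1150 kg/m³, cost = 7.500 $/kg
  option F: E = 203.1 GPa, ρ = 7810 kg/m³, cost = 0.7716 $/kg
  option U: E = 63.30 GPa, ρ = 2260 kg/m³, cost = 5.291 $/kg
  option F: M = 33.7 MN·m per $
  option U: M = 5.29 MN·m per $
  option R: M = 0.864 MN·m per $
  option A: M = 0.379 MN·m per $
Option F has the largest M.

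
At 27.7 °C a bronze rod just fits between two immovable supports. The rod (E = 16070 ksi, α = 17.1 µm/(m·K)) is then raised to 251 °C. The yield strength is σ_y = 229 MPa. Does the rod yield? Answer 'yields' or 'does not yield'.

yields

E = 16070 ksi = 110.8 GPa.
ΔT = 223.3 K. Constrained thermal stress σ = E·α·ΔT = 110.8×10³ MPa × 17.1×10⁻⁶ × 223.3 = 423 MPa (compressive).
Compare to σ_y = 229 MPa: σ ≥ σ_y, so it yields.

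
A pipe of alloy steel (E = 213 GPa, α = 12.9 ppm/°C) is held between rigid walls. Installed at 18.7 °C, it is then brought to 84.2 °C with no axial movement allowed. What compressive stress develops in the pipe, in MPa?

180 MPa

ΔT = 65.50 K. Constrained thermal stress σ = E·α·ΔT = 213.0×10³ MPa × 12.9×10⁻⁶ × 65.50 = 180 MPa (compressive).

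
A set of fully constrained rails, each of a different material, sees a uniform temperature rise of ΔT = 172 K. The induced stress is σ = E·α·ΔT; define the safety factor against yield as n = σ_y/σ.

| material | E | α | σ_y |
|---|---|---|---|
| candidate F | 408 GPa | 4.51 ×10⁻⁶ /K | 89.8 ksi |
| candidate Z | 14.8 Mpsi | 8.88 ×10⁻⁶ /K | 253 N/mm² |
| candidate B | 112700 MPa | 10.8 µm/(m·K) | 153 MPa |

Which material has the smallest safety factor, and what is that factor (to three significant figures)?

Per material, after unit conversion:
  candidate F: E = 408.0, α = 4.51, σ_y = 619.1 → σ = 316 MPa, n = 1.96
  candidate Z: E = 102.0, α = 8.88, σ_y = 253.0 → σ = 156 MPa, n = 1.62
  candidate B: E = 112.7, α = 10.8, σ_y = 153.0 → σ = 209 MPa, n = 0.731
The minimum is candidate B at n = 0.731.

candidate B, n = 0.731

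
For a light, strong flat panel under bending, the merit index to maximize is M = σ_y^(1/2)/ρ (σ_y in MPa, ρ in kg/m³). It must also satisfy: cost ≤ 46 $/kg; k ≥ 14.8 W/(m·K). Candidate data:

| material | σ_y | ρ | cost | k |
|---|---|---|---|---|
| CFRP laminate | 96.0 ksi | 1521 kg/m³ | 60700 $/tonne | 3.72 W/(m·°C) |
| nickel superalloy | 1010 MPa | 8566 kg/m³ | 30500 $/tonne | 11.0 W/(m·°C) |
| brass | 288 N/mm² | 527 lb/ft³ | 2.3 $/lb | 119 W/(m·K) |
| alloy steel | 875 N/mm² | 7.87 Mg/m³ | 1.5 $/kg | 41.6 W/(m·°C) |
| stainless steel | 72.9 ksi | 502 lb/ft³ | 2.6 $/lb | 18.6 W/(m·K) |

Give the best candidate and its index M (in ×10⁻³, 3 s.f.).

alloy steel, M = 3.76×10⁻³

Screen on constraints: cost ≤ 46 $/kg; k ≥ 14.8 W/(m·K). Survivors: brass, alloy steel, stainless steel.
Putting every candidate on a common basis:
  brass: σ_y = 288.0 MPa, ρ = 8442 kg/m³
  alloy steel: σ_y = 875.0 MPa, ρ = 7870 kg/m³
  stainless steel: σ_y = 502.6 MPa, ρ = 8041 kg/m³
  alloy steel: M = 3.76×10⁻³
  stainless steel: M = 2.79×10⁻³
  brass: M = 2.01×10⁻³
Alloy steel ranks first.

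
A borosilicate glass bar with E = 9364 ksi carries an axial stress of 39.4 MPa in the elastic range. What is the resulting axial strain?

6.10×10⁻⁴

E = 9364 ksi = 64.56 GPa = 64560 MPa.
ε = σ/E = 39.4 / 64560 = 6.10×10⁻⁴.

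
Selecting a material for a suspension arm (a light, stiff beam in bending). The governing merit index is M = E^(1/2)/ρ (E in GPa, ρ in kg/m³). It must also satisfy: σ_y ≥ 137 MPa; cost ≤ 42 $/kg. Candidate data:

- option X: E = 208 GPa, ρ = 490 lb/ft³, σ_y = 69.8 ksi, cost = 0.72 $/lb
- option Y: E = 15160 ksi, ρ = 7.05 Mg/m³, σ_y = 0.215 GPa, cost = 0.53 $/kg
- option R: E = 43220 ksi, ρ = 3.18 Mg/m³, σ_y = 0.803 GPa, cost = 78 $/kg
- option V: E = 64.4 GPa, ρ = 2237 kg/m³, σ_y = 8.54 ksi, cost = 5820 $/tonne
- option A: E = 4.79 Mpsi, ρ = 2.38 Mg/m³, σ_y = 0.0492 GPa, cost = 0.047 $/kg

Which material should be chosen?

Screen on constraints: σ_y ≥ 137 MPa; cost ≤ 42 $/kg. Survivors: option X, option Y.
Convert each candidate to consistent units, then evaluate M:
  option X: E = 208.0 GPa, ρ = 7849 kg/m³
  option Y: E = 104.5 GPa, ρ = 7050 kg/m³
  option X: M = 1.84×10⁻³
  option Y: M = 1.45×10⁻³
Option X ranks first.

option X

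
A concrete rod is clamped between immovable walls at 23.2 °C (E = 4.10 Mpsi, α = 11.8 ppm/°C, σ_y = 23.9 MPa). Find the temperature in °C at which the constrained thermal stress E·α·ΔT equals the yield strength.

E = 4.10 Mpsi = 28.27 GPa.
E·α·ΔT = 23.90 MPa ⇒ ΔT = 23.90 / (28.27×10³ × 11.8×10⁻⁶) = 71.65 K.
T = 23.2 + 71.65 = 94.85 °C.

94.8 °C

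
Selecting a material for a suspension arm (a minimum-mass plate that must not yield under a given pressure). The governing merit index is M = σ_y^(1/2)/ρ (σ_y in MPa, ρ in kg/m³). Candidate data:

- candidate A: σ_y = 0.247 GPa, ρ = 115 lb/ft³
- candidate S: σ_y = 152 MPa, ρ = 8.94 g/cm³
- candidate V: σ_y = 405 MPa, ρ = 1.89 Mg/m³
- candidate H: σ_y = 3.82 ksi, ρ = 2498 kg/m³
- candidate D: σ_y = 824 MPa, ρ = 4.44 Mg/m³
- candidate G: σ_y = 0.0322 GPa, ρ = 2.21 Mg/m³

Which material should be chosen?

candidate V

Convert each candidate to consistent units, then evaluate M:
  candidate A: σ_y = 247.0 MPa, ρ = 1842 kg/m³
  candidate S: σ_y = 152.0 MPa, ρ = 8940 kg/m³
  candidate V: σ_y = 405.0 MPa, ρ = 1890 kg/m³
  candidate H: σ_y = 26.34 MPa, ρ = 2498 kg/m³
  candidate D: σ_y = 824.0 MPa, ρ = 4440 kg/m³
  candidate G: σ_y = 32.20 MPa, ρ = 2210 kg/m³
  candidate V: M = 10.6×10⁻³
  candidate A: M = 8.53×10⁻³
  candidate D: M = 6.47×10⁻³
  candidate G: M = 2.57×10⁻³
  candidate H: M = 2.05×10⁻³
  candidate S: M = 1.38×10⁻³
The maximum is for candidate V.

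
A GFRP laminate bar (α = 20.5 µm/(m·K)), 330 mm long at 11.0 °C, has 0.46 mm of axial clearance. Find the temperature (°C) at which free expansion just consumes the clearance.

α·L₀·ΔT = 0.46 mm ⇒ ΔT = 0.46 / (20.5×10⁻⁶ × 330.0) = 68.00 K.
T = 11.0 + 68.00 = 79.00 °C.

79.0 °C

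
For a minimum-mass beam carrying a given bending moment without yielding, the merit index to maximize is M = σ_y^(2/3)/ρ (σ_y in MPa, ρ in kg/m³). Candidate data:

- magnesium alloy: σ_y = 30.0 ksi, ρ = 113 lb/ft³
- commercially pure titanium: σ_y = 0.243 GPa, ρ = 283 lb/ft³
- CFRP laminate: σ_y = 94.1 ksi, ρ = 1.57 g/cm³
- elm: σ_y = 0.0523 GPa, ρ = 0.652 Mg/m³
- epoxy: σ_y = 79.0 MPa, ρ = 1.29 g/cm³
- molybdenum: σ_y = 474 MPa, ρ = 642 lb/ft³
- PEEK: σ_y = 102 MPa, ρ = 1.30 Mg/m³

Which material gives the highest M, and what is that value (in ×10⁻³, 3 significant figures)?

CFRP laminate, M = 47.7×10⁻³

In SI units:
  magnesium alloy: σ_y = 206.8 MPa, ρ = 1810 kg/m³
  commercially pure titanium: σ_y = 243.0 MPa, ρ = 4533 kg/m³
  CFRP laminate: σ_y = 648.8 MPa, ρ = 1570 kg/m³
  elm: σ_y = 52.30 MPa, ρ = 652.0 kg/m³
  epoxy: σ_y = 79.00 MPa, ρ = 1290 kg/m³
  molybdenum: σ_y = 474.0 MPa, ρ = 10280 kg/m³
  PEEK: σ_y = 102.0 MPa, ρ = 1300 kg/m³
  CFRP laminate: M = 47.7×10⁻³
  elm: M = 21.4×10⁻³
  magnesium alloy: M = 19.3×10⁻³
  PEEK: M = 16.8×10⁻³
  epoxy: M = 14.3×10⁻³
  commercially pure titanium: M = 8.59×10⁻³
  molybdenum: M = 5.91×10⁻³
The maximum is for CFRP laminate.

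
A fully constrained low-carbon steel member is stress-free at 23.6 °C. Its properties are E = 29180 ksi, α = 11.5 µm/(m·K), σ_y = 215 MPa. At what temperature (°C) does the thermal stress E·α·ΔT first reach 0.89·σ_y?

E = 29180 ksi = 201.2 GPa.
E·α·ΔT = 191.3 MPa ⇒ ΔT = 191.3 / (201.2×10³ × 11.5×10⁻⁶) = 82.70 K.
T = 23.6 + 82.70 = 106.3 °C.

106 °C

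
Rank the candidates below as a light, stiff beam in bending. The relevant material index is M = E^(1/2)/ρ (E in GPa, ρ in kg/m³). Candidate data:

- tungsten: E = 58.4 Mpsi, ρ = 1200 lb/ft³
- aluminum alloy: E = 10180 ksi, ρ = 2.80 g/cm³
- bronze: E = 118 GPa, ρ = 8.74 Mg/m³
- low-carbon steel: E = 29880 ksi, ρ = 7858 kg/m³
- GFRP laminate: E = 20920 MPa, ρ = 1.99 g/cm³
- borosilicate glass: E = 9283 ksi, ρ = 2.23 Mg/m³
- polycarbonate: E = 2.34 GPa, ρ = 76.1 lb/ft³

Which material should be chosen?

borosilicate glass

In SI units:
  tungsten: E = 402.7 GPa, ρ = 19220 kg/m³
  aluminum alloy: E = 70.19 GPa, ρ = 2800 kg/m³
  bronze: E = 118.0 GPa, ρ = 8740 kg/m³
  low-carbon steel: E = 206.0 GPa, ρ = 7858 kg/m³
  GFRP laminate: E = 20.92 GPa, ρ = 1990 kg/m³
  borosilicate glass: E = 64.00 GPa, ρ = 2230 kg/m³
  polycarbonate: E = 2.340 GPa, ρ = 1219 kg/m³
  borosilicate glass: M = 3.59×10⁻³
  aluminum alloy: M = 2.99×10⁻³
  GFRP laminate: M = 2.30×10⁻³
  low-carbon steel: M = 1.83×10⁻³
  polycarbonate: M = 1.25×10⁻³
  bronze: M = 1.24×10⁻³
  tungsten: M = 1.04×10⁻³
The maximum is for borosilicate glass.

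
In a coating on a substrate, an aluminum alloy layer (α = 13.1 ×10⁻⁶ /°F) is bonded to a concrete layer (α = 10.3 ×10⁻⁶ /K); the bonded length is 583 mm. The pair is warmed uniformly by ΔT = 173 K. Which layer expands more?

aluminum alloy

aluminum alloy: α = 13.1×10⁻⁶/°F × 9/5 = 23.6×10⁻⁶/K.
α(aluminum alloy) = 23.6×10⁻⁶/K vs α(concrete) = 10.3×10⁻⁶/K.
Higher α expands more for the same ΔT: aluminum alloy.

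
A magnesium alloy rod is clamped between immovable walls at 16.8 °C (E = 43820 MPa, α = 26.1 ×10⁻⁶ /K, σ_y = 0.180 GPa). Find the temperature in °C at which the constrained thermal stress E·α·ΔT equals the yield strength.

174 °C

E = 43820 MPa = 43.82 GPa.
σ_y = 0.180 GPa = 180.0 MPa.
E·α·ΔT = 180.0 MPa ⇒ ΔT = 180.0 / (43.82×10³ × 26.1×10⁻⁶) = 157.4 K.
T = 16.8 + 157.4 = 174.2 °C.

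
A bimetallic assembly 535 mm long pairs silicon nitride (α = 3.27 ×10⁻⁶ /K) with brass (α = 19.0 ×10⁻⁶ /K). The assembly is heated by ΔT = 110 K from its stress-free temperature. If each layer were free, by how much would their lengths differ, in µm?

926 µm

Δα = |3.27 − 19.0|×10⁻⁶/K = 15.7×10⁻⁶/K.
ΔL_mismatch = Δα·L·ΔT = 15.7×10⁻⁶ × 535.0 mm × 110.0 K = 926 µm.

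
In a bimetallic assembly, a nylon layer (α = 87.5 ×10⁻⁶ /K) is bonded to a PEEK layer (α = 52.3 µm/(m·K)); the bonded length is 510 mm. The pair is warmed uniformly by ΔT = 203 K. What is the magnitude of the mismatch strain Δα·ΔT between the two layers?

Δα = |87.5 − 52.3|×10⁻⁶/K = 35.2×10⁻⁶/K.
Mismatch strain = Δα·ΔT = 35.2×10⁻⁶ × 203.0 = 7.15×10⁻³.

7.15×10⁻³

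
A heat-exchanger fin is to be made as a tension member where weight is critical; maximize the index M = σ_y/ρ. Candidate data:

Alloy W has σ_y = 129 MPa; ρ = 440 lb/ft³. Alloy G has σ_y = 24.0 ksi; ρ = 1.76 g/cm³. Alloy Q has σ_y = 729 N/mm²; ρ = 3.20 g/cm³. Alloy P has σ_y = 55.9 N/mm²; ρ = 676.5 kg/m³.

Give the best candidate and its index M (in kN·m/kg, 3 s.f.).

Normalizing units and computing the index:
  alloy W: σ_y = 129.0 MPa, ρ = 7048 kg/m³
  alloy G: σ_y = 165.5 MPa, ρ = 1760 kg/m³
  alloy Q: σ_y = 729.0 MPa, ρ = 3200 kg/m³
  alloy P: σ_y = 55.90 MPa, ρ = 676.5 kg/m³
  alloy Q: M = 228 kN·m/kg
  alloy G: M = 94.0 kN·m/kg
  alloy P: M = 82.6 kN·m/kg
  alloy W: M = 18.3 kN·m/kg
Alloy Q has the largest M.

alloy Q, M = 228 kN·m/kg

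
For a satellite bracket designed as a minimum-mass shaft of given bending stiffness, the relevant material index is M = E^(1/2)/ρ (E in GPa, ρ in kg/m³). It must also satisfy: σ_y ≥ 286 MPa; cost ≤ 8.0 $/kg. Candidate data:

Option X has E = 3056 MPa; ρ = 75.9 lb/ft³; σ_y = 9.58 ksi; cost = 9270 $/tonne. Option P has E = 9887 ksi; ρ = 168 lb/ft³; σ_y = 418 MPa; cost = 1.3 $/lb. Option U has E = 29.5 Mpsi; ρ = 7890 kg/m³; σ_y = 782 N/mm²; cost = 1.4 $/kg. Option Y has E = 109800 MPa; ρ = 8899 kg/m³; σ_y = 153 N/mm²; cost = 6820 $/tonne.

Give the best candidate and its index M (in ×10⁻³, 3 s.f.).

Screen on constraints: σ_y ≥ 286 MPa; cost ≤ 8.0 $/kg. Survivors: option P, option U.
Convert each candidate to consistent units, then evaluate M:
  option P: E = 68.17 GPa, ρ = 2691 kg/m³
  option U: E = 203.4 GPa, ρ = 7890 kg/m³
  option P: M = 3.07×10⁻³
  option U: M = 1.81×10⁻³
The maximum is for option P.

option P, M = 3.07×10⁻³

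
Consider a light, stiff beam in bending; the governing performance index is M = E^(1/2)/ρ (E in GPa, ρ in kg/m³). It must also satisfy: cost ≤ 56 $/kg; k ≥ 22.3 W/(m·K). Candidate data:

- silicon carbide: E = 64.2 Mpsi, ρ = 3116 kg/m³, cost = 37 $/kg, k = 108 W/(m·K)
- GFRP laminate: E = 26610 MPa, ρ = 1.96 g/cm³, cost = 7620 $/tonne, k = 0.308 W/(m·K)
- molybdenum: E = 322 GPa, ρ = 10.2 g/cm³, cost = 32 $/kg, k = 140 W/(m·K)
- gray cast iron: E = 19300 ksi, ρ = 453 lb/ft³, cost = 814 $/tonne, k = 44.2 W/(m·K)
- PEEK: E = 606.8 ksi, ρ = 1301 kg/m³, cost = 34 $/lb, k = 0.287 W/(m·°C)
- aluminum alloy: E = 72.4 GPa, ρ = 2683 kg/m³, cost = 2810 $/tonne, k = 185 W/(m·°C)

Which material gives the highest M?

silicon carbide

Screen on constraints: cost ≤ 56 $/kg; k ≥ 22.3 W/(m·K). Survivors: silicon carbide, molybdenum, gray cast iron, aluminum alloy.
After converting to SI:
  silicon carbide: E = 442.6 GPa, ρ = 3116 kg/m³
  molybdenum: E = 322.0 GPa, ρ = 10200 kg/m³
  gray cast iron: E = 133.1 GPa, ρ = 7256 kg/m³
  aluminum alloy: E = 72.40 GPa, ρ = 2683 kg/m³
  silicon carbide: M = 6.75×10⁻³
  aluminum alloy: M = 3.17×10⁻³
  molybdenum: M = 1.76×10⁻³
  gray cast iron: M = 1.59×10⁻³
Silicon carbide has the largest M.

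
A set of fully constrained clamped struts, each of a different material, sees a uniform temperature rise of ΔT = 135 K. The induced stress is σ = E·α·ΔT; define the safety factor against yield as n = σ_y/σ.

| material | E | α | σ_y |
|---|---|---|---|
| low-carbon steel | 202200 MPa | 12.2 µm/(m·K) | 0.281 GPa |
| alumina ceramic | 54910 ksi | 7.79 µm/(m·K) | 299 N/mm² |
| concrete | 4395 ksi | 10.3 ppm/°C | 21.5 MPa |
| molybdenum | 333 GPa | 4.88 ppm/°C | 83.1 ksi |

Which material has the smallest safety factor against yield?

In consistent units (E in GPa, α in ×10⁻⁶/K, σ_y in MPa):
  low-carbon steel: E = 202.2, α = 12.2, σ_y = 281.0 → σ = 333 MPa, n = 0.844
  alumina ceramic: E = 378.6, α = 7.79, σ_y = 299.0 → σ = 398 MPa, n = 0.751
  concrete: E = 30.30, α = 10.3, σ_y = 21.50 → σ = 42.1 MPa, n = 0.510
  molybdenum: E = 333.0, α = 4.88, σ_y = 573.0 → σ = 219 MPa, n = 2.61
Concrete has the lowest safety factor, n = 0.510.

concrete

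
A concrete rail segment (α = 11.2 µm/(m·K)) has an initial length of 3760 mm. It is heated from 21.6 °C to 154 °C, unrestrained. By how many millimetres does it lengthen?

5.58 mm

ΔT = 154 − 21.6 = 132.4 K.
ΔL = α·L₀·ΔT = 11.2×10⁻⁶ × 3760 mm × 132.4 K = 5.58 mm.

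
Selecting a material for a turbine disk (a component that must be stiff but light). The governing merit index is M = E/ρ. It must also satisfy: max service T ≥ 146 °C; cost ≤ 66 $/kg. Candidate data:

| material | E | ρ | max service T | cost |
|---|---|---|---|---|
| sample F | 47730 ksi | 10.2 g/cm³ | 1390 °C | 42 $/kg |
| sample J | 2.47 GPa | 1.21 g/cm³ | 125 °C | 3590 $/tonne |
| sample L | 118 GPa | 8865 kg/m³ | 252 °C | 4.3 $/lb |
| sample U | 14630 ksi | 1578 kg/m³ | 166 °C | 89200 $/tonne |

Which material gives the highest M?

Screen on constraints: max service T ≥ 146 °C; cost ≤ 66 $/kg. Survivors: sample F, sample L.
After converting to SI:
  sample F: E = 329.1 GPa, ρ = 10200 kg/m³
  sample L: E = 118.0 GPa, ρ = 8865 kg/m³
  sample F: M = 32.3 MN·m/kg
  sample L: M = 13.3 MN·m/kg
The maximum is for sample F.

sample F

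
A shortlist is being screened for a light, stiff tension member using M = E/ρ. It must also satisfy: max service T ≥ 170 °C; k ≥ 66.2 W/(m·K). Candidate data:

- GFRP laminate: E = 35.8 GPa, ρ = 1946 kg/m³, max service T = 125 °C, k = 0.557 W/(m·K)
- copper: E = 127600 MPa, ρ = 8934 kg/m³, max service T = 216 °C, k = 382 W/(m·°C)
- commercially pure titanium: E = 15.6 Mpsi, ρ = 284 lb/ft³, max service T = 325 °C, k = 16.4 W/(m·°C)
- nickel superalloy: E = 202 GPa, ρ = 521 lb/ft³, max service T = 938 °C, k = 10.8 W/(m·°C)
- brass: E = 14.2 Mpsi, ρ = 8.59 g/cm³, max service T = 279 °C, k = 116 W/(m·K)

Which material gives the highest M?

copper

Screen on constraints: max service T ≥ 170 °C; k ≥ 66.2 W/(m·K). Survivors: copper, brass.
Normalizing units and computing the index:
  copper: E = 127.6 GPa, ρ = 8934 kg/m³
  brass: E = 97.91 GPa, ρ = 8590 kg/m³
  copper: M = 14.3 MN·m/kg
  brass: M = 11.4 MN·m/kg
The maximum is for copper.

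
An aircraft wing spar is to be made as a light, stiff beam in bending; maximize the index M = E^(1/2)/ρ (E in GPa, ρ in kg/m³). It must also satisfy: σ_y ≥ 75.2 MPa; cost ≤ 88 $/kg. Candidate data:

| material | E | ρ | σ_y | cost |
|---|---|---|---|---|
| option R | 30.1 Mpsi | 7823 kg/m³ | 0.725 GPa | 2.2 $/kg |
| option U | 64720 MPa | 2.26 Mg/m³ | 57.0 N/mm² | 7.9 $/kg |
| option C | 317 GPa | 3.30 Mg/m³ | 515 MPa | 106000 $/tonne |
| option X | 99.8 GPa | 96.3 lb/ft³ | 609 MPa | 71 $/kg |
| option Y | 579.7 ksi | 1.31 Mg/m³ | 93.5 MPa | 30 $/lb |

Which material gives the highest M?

option X

Screen on constraints: σ_y ≥ 75.2 MPa; cost ≤ 88 $/kg. Survivors: option R, option X, option Y.
Convert each candidate to consistent units, then evaluate M:
  option R: E = 207.5 GPa, ρ = 7823 kg/m³
  option X: E = 99.80 GPa, ρ = 1543 kg/m³
  option Y: E = 3.997 GPa, ρ = 1310 kg/m³
  option X: M = 6.48×10⁻³
  option R: M = 1.84×10⁻³
  option Y: M = 1.53×10⁻³
Highest index: option X.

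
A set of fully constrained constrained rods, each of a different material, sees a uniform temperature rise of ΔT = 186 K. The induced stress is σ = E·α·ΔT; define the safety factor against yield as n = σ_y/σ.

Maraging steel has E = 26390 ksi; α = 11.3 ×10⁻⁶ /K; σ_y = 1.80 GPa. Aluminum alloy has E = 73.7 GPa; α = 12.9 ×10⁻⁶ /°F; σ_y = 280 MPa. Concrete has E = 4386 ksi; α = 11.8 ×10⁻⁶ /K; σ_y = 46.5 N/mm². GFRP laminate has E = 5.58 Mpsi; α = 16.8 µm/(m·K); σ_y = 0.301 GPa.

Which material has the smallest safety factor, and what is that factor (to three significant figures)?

concrete, n = 0.701

With everything in SI (GPa, ×10⁻⁶/K, MPa):
  maraging steel: E = 182.0, α = 11.3, σ_y = 1800 → σ = 382 MPa, n = 4.71
  aluminum alloy: E = 73.70, α = 23.2, σ_y = 280.0 → σ = 318 MPa, n = 0.880
  concrete: E = 30.24, α = 11.8, σ_y = 46.50 → σ = 66.4 MPa, n = 0.701
  GFRP laminate: E = 38.47, α = 16.8, σ_y = 301.0 → σ = 120 MPa, n = 2.50
The minimum is concrete at n = 0.701.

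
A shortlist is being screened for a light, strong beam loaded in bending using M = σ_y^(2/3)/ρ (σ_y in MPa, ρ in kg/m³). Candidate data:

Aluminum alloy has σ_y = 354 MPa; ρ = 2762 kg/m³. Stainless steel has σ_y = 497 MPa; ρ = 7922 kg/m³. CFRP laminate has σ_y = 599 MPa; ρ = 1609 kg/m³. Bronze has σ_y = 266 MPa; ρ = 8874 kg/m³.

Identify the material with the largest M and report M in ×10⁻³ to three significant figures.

CFRP laminate, M = 44.2×10⁻³

Per-candidate index values:
  CFRP laminate: M = 44.2×10⁻³
  aluminum alloy: M = 18.1×10⁻³
  stainless steel: M = 7.92×10⁻³
  bronze: M = 4.66×10⁻³
CFRP laminate ranks first.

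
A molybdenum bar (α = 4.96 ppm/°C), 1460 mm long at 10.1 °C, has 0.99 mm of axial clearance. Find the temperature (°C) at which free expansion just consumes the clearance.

147 °C

α·L₀·ΔT = 0.99 mm ⇒ ΔT = 0.99 / (4.96×10⁻⁶ × 1460.0) = 136.7 K.
T = 10.1 + 136.7 = 146.8 °C.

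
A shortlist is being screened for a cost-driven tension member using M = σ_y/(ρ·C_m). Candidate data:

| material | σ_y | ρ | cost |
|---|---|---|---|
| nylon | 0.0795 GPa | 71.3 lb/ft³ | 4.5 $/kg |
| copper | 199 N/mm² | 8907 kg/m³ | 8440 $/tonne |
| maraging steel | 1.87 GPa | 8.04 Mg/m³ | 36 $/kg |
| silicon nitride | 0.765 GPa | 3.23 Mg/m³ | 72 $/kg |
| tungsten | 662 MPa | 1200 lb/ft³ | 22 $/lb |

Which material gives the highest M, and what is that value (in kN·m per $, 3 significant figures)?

nylon, M = 15.5 kN·m per $

Putting every candidate on a common basis:
  nylon: σ_y = 79.50 MPa, ρ = 1142 kg/m³, cost = 4.500 $/kg
  copper: σ_y = 199.0 MPa, ρ = 8907 kg/m³, cost = 8.440 $/kg
  maraging steel: σ_y = 1870 MPa, ρ = 8040 kg/m³, cost = 36.00 $/kg
  silicon nitride: σ_y = 765.0 MPa, ρ = 3230 kg/m³, cost = 72.00 $/kg
  tungsten: σ_y = 662.0 MPa, ρ = 19220 kg/m³, cost = 48.50 $/kg
  nylon: M = 15.5 kN·m per $
  maraging steel: M = 6.46 kN·m per $
  silicon nitride: M = 3.29 kN·m per $
  copper: M = 2.65 kN·m per $
  tungsten: M = 0.710 kN·m per $
Nylon has the largest M.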